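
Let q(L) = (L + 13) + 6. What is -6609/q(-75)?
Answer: 6609/56 ≈ 118.02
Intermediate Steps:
q(L) = 19 + L (q(L) = (13 + L) + 6 = 19 + L)
-6609/q(-75) = -6609/(19 - 75) = -6609/(-56) = -6609*(-1/56) = 6609/56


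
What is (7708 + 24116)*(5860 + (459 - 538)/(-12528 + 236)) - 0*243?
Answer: 573080219244/3073 ≈ 1.8649e+8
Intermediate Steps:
(7708 + 24116)*(5860 + (459 - 538)/(-12528 + 236)) - 0*243 = 31824*(5860 - 79/(-12292)) - 1*0 = 31824*(5860 - 79*(-1/12292)) + 0 = 31824*(5860 + 79/12292) + 0 = 31824*(72031199/12292) + 0 = 573080219244/3073 + 0 = 573080219244/3073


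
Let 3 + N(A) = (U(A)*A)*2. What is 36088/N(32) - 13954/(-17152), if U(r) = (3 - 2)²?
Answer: 309916285/523136 ≈ 592.42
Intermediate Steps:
U(r) = 1 (U(r) = 1² = 1)
N(A) = -3 + 2*A (N(A) = -3 + (1*A)*2 = -3 + A*2 = -3 + 2*A)
36088/N(32) - 13954/(-17152) = 36088/(-3 + 2*32) - 13954/(-17152) = 36088/(-3 + 64) - 13954*(-1/17152) = 36088/61 + 6977/8576 = 309916285/523136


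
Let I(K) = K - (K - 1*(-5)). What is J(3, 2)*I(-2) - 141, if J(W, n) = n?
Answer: -151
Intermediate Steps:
I(K) = -5 (I(K) = K - (K + 5) = K - (5 + K) = K + (-5 - K) = -5)
J(3, 2)*I(-2) - 141 = 2*(-5) - 141 = -10 - 141 = -151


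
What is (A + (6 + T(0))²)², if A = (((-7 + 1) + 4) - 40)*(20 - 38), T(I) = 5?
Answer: 769129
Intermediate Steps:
A = 756 (A = ((-6 + 4) - 40)*(-18) = (-2 - 40)*(-18) = -42*(-18) = 756)
(A + (6 + T(0))²)² = (756 + (6 + 5)²)² = (756 + 11²)² = (756 + 121)² = 877² = 769129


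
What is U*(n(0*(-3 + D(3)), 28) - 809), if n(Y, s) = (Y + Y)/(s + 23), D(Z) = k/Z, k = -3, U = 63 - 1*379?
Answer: 255644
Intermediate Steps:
U = -316 (U = 63 - 379 = -316)
D(Z) = -3/Z
n(Y, s) = 2*Y/(23 + s) (n(Y, s) = (2*Y)/(23 + s) = 2*Y/(23 + s))
U*(n(0*(-3 + D(3)), 28) - 809) = -316*(2*(0*(-3 - 3/3))/(23 + 28) - 809) = -316*(2*(0*(-3 - 3*⅓))/51 - 809) = -316*(2*(0*(-3 - 1))*(1/51) - 809) = -316*(2*(0*(-4))*(1/51) - 809) = -316*(2*0*(1/51) - 809) = -316*(0 - 809) = -316*(-809) = 255644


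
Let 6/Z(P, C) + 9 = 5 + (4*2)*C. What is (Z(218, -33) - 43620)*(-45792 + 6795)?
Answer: 227940701751/134 ≈ 1.7011e+9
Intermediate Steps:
Z(P, C) = 6/(-4 + 8*C) (Z(P, C) = 6/(-9 + (5 + (4*2)*C)) = 6/(-9 + (5 + 8*C)) = 6/(-4 + 8*C))
(Z(218, -33) - 43620)*(-45792 + 6795) = (3/(2*(-1 + 2*(-33))) - 43620)*(-45792 + 6795) = (3/(2*(-1 - 66)) - 43620)*(-38997) = ((3/2)/(-67) - 43620)*(-38997) = ((3/2)*(-1/67) - 43620)*(-38997) = (-3/134 - 43620)*(-38997) = -5845083/134*(-38997) = 227940701751/134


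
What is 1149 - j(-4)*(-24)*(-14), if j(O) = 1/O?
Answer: 1233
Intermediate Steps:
1149 - j(-4)*(-24)*(-14) = 1149 - -24/(-4)*(-14) = 1149 - (-1/4*(-24))*(-14) = 1149 - 6*(-14) = 1149 - 1*(-84) = 1149 + 84 = 1233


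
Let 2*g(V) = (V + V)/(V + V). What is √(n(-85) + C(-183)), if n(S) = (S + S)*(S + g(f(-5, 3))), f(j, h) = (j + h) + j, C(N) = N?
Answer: √14182 ≈ 119.09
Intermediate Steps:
f(j, h) = h + 2*j (f(j, h) = (h + j) + j = h + 2*j)
g(V) = ½ (g(V) = ((V + V)/(V + V))/2 = ((2*V)/((2*V)))/2 = ((2*V)*(1/(2*V)))/2 = (½)*1 = ½)
n(S) = 2*S*(½ + S) (n(S) = (S + S)*(S + ½) = (2*S)*(½ + S) = 2*S*(½ + S))
√(n(-85) + C(-183)) = √(-85*(1 + 2*(-85)) - 183) = √(-85*(1 - 170) - 183) = √(-85*(-169) - 183) = √(14365 - 183) = √14182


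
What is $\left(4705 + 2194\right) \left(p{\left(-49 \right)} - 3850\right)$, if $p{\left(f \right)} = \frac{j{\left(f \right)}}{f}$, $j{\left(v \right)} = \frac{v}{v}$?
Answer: $- \frac{1301503249}{49} \approx -2.6561 \cdot 10^{7}$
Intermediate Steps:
$j{\left(v \right)} = 1$
$p{\left(f \right)} = \frac{1}{f}$ ($p{\left(f \right)} = 1 \frac{1}{f} = \frac{1}{f}$)
$\left(4705 + 2194\right) \left(p{\left(-49 \right)} - 3850\right) = \left(4705 + 2194\right) \left(\frac{1}{-49} - 3850\right) = 6899 \left(- \frac{1}{49} - 3850\right) = 6899 \left(- \frac{188651}{49}\right) = - \frac{1301503249}{49}$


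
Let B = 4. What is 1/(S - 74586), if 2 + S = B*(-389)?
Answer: -1/76144 ≈ -1.3133e-5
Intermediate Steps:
S = -1558 (S = -2 + 4*(-389) = -2 - 1556 = -1558)
1/(S - 74586) = 1/(-1558 - 74586) = 1/(-76144) = -1/76144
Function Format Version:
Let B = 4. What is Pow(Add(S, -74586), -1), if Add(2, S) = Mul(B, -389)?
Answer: Rational(-1, 76144) ≈ -1.3133e-5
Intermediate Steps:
S = -1558 (S = Add(-2, Mul(4, -389)) = Add(-2, -1556) = -1558)
Pow(Add(S, -74586), -1) = Pow(Add(-1558, -74586), -1) = Pow(-76144, -1) = Rational(-1, 76144)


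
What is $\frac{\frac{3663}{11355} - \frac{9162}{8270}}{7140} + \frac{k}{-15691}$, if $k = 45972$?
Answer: $- \frac{57562690559}{19646355898} \approx -2.9299$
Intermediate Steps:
$\frac{\frac{3663}{11355} - \frac{9162}{8270}}{7140} + \frac{k}{-15691} = \frac{\frac{3663}{11355} - \frac{9162}{8270}}{7140} + \frac{45972}{-15691} = \left(3663 \cdot \frac{1}{11355} - \frac{4581}{4135}\right) \frac{1}{7140} + 45972 \left(- \frac{1}{15691}\right) = \left(\frac{1221}{3785} - \frac{4581}{4135}\right) \frac{1}{7140} - \frac{45972}{15691} = \left(- \frac{491610}{626039}\right) \frac{1}{7140} - \frac{45972}{15691} = - \frac{2341}{21285326} - \frac{45972}{15691} = - \frac{57562690559}{19646355898}$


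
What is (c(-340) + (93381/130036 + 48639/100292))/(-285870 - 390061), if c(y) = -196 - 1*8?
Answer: 165299387262/550950112359167 ≈ 0.00030003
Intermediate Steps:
c(y) = -204 (c(y) = -196 - 8 = -204)
(c(-340) + (93381/130036 + 48639/100292))/(-285870 - 390061) = (-204 + (93381/130036 + 48639/100292))/(-285870 - 390061) = (-204 + (93381*(1/130036) + 48639*(1/100292)))/(-675931) = (-204 + (93381/130036 + 48639/100292))*(-1/675931) = (-204 + 980636766/815098157)*(-1/675931) = -165299387262/815098157*(-1/675931) = 165299387262/550950112359167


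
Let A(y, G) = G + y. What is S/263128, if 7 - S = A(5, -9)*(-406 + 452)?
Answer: 191/263128 ≈ 0.00072588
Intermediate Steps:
S = 191 (S = 7 - (-9 + 5)*(-406 + 452) = 7 - (-4)*46 = 7 - 1*(-184) = 7 + 184 = 191)
S/263128 = 191/263128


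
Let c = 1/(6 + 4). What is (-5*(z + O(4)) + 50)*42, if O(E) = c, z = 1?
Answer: 1869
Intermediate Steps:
c = ⅒ (c = 1/10 = ⅒ ≈ 0.10000)
O(E) = ⅒
(-5*(z + O(4)) + 50)*42 = (-5*(1 + ⅒) + 50)*42 = (-5*11/10 + 50)*42 = (-11/2 + 50)*42 = (89/2)*42 = 1869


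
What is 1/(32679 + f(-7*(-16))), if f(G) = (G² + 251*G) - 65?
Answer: 1/73270 ≈ 1.3648e-5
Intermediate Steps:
f(G) = -65 + G² + 251*G
1/(32679 + f(-7*(-16))) = 1/(32679 + (-65 + (-7*(-16))² + 251*(-7*(-16)))) = 1/(32679 + (-65 + 112² + 251*112)) = 1/(32679 + (-65 + 12544 + 28112)) = 1/(32679 + 40591) = 1/73270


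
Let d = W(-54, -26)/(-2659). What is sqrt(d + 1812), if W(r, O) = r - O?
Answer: 2*sqrt(3202855906)/2659 ≈ 42.568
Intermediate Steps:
d = 28/2659 (d = (-54 - 1*(-26))/(-2659) = (-54 + 26)*(-1/2659) = -28*(-1/2659) = 28/2659 ≈ 0.010530)
sqrt(d + 1812) = sqrt(28/2659 + 1812) = sqrt(4818136/2659) = 2*sqrt(3202855906)/2659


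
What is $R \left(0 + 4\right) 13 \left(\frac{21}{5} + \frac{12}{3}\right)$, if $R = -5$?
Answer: $-2132$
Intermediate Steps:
$R \left(0 + 4\right) 13 \left(\frac{21}{5} + \frac{12}{3}\right) = - 5 \left(0 + 4\right) 13 \left(\frac{21}{5} + \frac{12}{3}\right) = \left(-5\right) 4 \cdot 13 \left(21 \cdot \frac{1}{5} + 12 \cdot \frac{1}{3}\right) = \left(-20\right) 13 \left(\frac{21}{5} + 4\right) = \left(-260\right) \frac{41}{5} = -2132$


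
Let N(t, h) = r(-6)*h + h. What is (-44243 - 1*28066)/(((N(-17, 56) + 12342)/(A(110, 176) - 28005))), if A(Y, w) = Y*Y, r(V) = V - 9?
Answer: 1150074645/11558 ≈ 99505.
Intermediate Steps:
r(V) = -9 + V
A(Y, w) = Y²
N(t, h) = -14*h (N(t, h) = (-9 - 6)*h + h = -15*h + h = -14*h)
(-44243 - 1*28066)/(((N(-17, 56) + 12342)/(A(110, 176) - 28005))) = (-44243 - 1*28066)/(((-14*56 + 12342)/(110² - 28005))) = (-44243 - 28066)/(((-784 + 12342)/(12100 - 28005))) = -72309/(11558/(-15905)) = -72309/(11558*(-1/15905)) = -72309/(-11558/15905) = -72309*(-15905/11558) = 1150074645/11558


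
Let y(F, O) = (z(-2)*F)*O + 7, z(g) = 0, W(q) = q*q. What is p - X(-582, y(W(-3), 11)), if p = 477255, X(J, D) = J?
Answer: 477837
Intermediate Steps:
W(q) = q²
y(F, O) = 7 (y(F, O) = (0*F)*O + 7 = 0*O + 7 = 0 + 7 = 7)
p - X(-582, y(W(-3), 11)) = 477255 - 1*(-582) = 477255 + 582 = 477837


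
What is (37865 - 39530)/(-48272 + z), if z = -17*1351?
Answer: 1665/71239 ≈ 0.023372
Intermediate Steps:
z = -22967
(37865 - 39530)/(-48272 + z) = (37865 - 39530)/(-48272 - 22967) = -1665/(-71239) = -1665*(-1/71239) = 1665/71239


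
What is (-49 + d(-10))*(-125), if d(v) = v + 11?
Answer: 6000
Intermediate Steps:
d(v) = 11 + v
(-49 + d(-10))*(-125) = (-49 + (11 - 10))*(-125) = (-49 + 1)*(-125) = -48*(-125) = 6000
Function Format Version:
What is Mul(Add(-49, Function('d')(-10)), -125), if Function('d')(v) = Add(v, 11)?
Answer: 6000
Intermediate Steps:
Function('d')(v) = Add(11, v)
Mul(Add(-49, Function('d')(-10)), -125) = Mul(Add(-49, Add(11, -10)), -125) = Mul(Add(-49, 1), -125) = Mul(-48, -125) = 6000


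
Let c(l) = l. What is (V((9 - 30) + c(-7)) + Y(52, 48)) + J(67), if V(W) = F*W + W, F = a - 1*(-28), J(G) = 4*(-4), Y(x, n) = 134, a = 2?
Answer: -750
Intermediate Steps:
J(G) = -16
F = 30 (F = 2 - 1*(-28) = 2 + 28 = 30)
V(W) = 31*W (V(W) = 30*W + W = 31*W)
(V((9 - 30) + c(-7)) + Y(52, 48)) + J(67) = (31*((9 - 30) - 7) + 134) - 16 = (31*(-21 - 7) + 134) - 16 = (31*(-28) + 134) - 16 = (-868 + 134) - 16 = -734 - 16 = -750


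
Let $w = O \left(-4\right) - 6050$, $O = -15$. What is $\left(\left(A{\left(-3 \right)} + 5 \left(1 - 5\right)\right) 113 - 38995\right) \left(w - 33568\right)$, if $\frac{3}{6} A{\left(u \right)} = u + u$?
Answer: $1685605938$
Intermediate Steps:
$w = -5990$ ($w = \left(-15\right) \left(-4\right) - 6050 = 60 - 6050 = -5990$)
$A{\left(u \right)} = 4 u$ ($A{\left(u \right)} = 2 \left(u + u\right) = 2 \cdot 2 u = 4 u$)
$\left(\left(A{\left(-3 \right)} + 5 \left(1 - 5\right)\right) 113 - 38995\right) \left(w - 33568\right) = \left(\left(4 \left(-3\right) + 5 \left(1 - 5\right)\right) 113 - 38995\right) \left(-5990 - 33568\right) = \left(\left(-12 + 5 \left(-4\right)\right) 113 - 38995\right) \left(-39558\right) = \left(\left(-12 - 20\right) 113 - 38995\right) \left(-39558\right) = \left(\left(-32\right) 113 - 38995\right) \left(-39558\right) = \left(-3616 - 38995\right) \left(-39558\right) = \left(-42611\right) \left(-39558\right) = 1685605938$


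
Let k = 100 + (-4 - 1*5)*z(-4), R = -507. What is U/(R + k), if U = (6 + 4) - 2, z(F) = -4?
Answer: -8/371 ≈ -0.021563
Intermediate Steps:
U = 8 (U = 10 - 2 = 8)
k = 136 (k = 100 + (-4 - 1*5)*(-4) = 100 + (-4 - 5)*(-4) = 100 - 9*(-4) = 100 + 36 = 136)
U/(R + k) = 8/(-507 + 136) = 8/(-371) = 8*(-1/371) = -8/371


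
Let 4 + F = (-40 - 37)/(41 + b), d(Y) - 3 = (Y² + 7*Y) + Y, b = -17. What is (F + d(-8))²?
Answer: 10201/576 ≈ 17.710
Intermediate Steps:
d(Y) = 3 + Y² + 8*Y (d(Y) = 3 + ((Y² + 7*Y) + Y) = 3 + (Y² + 8*Y) = 3 + Y² + 8*Y)
F = -173/24 (F = -4 + (-40 - 37)/(41 - 17) = -4 - 77/24 = -173/24 ≈ -7.2083)
(F + d(-8))² = (-173/24 + (3 + (-8)² + 8*(-8)))² = (-173/24 + (3 + 64 - 64))² = (-173/24 + 3)² = (-101/24)² = 10201/576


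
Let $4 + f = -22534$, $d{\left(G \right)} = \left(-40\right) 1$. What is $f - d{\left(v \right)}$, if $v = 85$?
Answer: $-22498$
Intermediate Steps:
$d{\left(G \right)} = -40$
$f = -22538$ ($f = -4 - 22534 = -22538$)
$f - d{\left(v \right)} = -22538 - -40 = -22538 + 40 = -22498$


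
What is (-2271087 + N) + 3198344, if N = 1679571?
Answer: 2606828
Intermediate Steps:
(-2271087 + N) + 3198344 = (-2271087 + 1679571) + 3198344 = -591516 + 3198344 = 2606828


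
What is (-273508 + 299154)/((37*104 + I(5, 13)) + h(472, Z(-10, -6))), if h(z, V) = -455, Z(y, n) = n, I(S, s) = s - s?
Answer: 25646/3393 ≈ 7.5585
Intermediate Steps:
I(S, s) = 0
(-273508 + 299154)/((37*104 + I(5, 13)) + h(472, Z(-10, -6))) = (-273508 + 299154)/((37*104 + 0) - 455) = 25646/((3848 + 0) - 455) = 25646/(3848 - 455) = 25646/3393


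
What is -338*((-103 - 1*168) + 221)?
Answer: 16900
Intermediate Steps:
-338*((-103 - 1*168) + 221) = -338*((-103 - 168) + 221) = -338*(-271 + 221) = -338*(-50) = 16900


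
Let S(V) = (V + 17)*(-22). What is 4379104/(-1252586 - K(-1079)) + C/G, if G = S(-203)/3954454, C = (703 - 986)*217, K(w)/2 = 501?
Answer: -1227540609300955/20684202 ≈ -5.9347e+7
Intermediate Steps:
K(w) = 1002 (K(w) = 2*501 = 1002)
C = -61411 (C = -283*217 = -61411)
S(V) = -374 - 22*V (S(V) = (17 + V)*(-22) = -374 - 22*V)
G = 2046/1977227 (G = (-374 - 22*(-203))/3954454 = (-374 + 4466)*(1/3954454) = 4092*(1/3954454) = 2046/1977227 ≈ 0.0010348)
4379104/(-1252586 - K(-1079)) + C/G = 4379104/(-1252586 - 1*1002) - 61411/2046/1977227 = 4379104/(-1252586 - 1002) - 61411*1977227/2046 = 4379104/(-1253588) - 3916886687/66 = 4379104*(-1/1253588) - 3916886687/66 = -1094776/313397 - 3916886687/66 = -1227540609300955/20684202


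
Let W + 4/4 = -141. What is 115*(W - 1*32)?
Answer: -20010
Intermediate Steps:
W = -142 (W = -1 - 141 = -142)
115*(W - 1*32) = 115*(-142 - 1*32) = 115*(-142 - 32) = 115*(-174) = -20010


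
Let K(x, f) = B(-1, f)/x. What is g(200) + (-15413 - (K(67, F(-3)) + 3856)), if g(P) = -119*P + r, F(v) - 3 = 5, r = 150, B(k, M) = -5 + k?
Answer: -2875567/67 ≈ -42919.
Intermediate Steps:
F(v) = 8 (F(v) = 3 + 5 = 8)
g(P) = 150 - 119*P (g(P) = -119*P + 150 = 150 - 119*P)
K(x, f) = -6/x (K(x, f) = (-5 - 1)/x = -6/x)
g(200) + (-15413 - (K(67, F(-3)) + 3856)) = (150 - 119*200) + (-15413 - (-6/67 + 3856)) = (150 - 23800) + (-15413 - (-6*1/67 + 3856)) = -23650 + (-15413 - (-6/67 + 3856)) = -23650 + (-15413 - 1*258346/67) = -23650 + (-15413 - 258346/67) = -23650 - 1291017/67 = -2875567/67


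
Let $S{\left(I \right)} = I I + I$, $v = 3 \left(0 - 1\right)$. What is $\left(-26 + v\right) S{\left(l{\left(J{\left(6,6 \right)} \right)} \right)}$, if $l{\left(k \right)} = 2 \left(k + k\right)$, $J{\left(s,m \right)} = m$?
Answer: $-17400$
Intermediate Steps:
$v = -3$ ($v = 3 \left(-1\right) = -3$)
$l{\left(k \right)} = 4 k$ ($l{\left(k \right)} = 2 \cdot 2 k = 4 k$)
$S{\left(I \right)} = I + I^{2}$ ($S{\left(I \right)} = I^{2} + I = I + I^{2}$)
$\left(-26 + v\right) S{\left(l{\left(J{\left(6,6 \right)} \right)} \right)} = \left(-26 - 3\right) 4 \cdot 6 \left(1 + 4 \cdot 6\right) = - 29 \cdot 24 \left(1 + 24\right) = - 29 \cdot 24 \cdot 25 = \left(-29\right) 600 = -17400$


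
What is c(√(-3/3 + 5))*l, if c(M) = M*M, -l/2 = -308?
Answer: 2464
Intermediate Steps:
l = 616 (l = -2*(-308) = 616)
c(M) = M²
c(√(-3/3 + 5))*l = (√(-3/3 + 5))²*616 = (√(-3*⅓ + 5))²*616 = (√(-1 + 5))²*616 = (√4)²*616 = 2²*616 = 4*616 = 2464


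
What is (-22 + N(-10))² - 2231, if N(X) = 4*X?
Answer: 1613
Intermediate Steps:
(-22 + N(-10))² - 2231 = (-22 + 4*(-10))² - 2231 = (-22 - 40)² - 2231 = (-62)² - 2231 = 3844 - 2231 = 1613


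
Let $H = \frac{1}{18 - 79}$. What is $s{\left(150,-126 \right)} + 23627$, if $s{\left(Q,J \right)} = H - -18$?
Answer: $\frac{1442344}{61} \approx 23645.0$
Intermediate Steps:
$H = - \frac{1}{61}$ ($H = \frac{1}{-61} = - \frac{1}{61} \approx -0.016393$)
$s{\left(Q,J \right)} = \frac{1097}{61}$ ($s{\left(Q,J \right)} = - \frac{1}{61} - -18 = - \frac{1}{61} + 18 = \frac{1097}{61}$)
$s{\left(150,-126 \right)} + 23627 = \frac{1097}{61} + 23627 = \frac{1442344}{61}$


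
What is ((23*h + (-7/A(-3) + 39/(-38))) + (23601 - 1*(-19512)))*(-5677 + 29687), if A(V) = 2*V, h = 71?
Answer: 61238225300/57 ≈ 1.0744e+9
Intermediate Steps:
((23*h + (-7/A(-3) + 39/(-38))) + (23601 - 1*(-19512)))*(-5677 + 29687) = ((23*71 + (-7/(2*(-3)) + 39/(-38))) + (23601 - 1*(-19512)))*(-5677 + 29687) = ((1633 + (-7/(-6) + 39*(-1/38))) + (23601 + 19512))*24010 = ((1633 + (-7*(-⅙) - 39/38)) + 43113)*24010 = ((1633 + (7/6 - 39/38)) + 43113)*24010 = ((1633 + 8/57) + 43113)*24010 = (93089/57 + 43113)*24010 = (2550530/57)*24010 = 61238225300/57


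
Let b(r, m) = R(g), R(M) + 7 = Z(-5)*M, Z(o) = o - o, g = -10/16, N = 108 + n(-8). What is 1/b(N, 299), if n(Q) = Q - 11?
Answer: -1/7 ≈ -0.14286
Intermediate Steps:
n(Q) = -11 + Q
N = 89 (N = 108 + (-11 - 8) = 108 - 19 = 89)
g = -5/8 (g = -10*1/16 = -5/8 ≈ -0.62500)
Z(o) = 0
R(M) = -7 (R(M) = -7 + 0*M = -7 + 0 = -7)
b(r, m) = -7
1/b(N, 299) = 1/(-7) = -1/7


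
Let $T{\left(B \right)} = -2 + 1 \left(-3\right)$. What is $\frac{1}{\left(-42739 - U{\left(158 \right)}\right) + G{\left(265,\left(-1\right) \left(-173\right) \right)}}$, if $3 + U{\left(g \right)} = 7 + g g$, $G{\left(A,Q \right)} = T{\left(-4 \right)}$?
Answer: $- \frac{1}{67712} \approx -1.4768 \cdot 10^{-5}$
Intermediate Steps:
$T{\left(B \right)} = -5$ ($T{\left(B \right)} = -2 - 3 = -5$)
$G{\left(A,Q \right)} = -5$
$U{\left(g \right)} = 4 + g^{2}$ ($U{\left(g \right)} = -3 + \left(7 + g g\right) = -3 + \left(7 + g^{2}\right) = 4 + g^{2}$)
$\frac{1}{\left(-42739 - U{\left(158 \right)}\right) + G{\left(265,\left(-1\right) \left(-173\right) \right)}} = \frac{1}{\left(-42739 - \left(4 + 158^{2}\right)\right) - 5} = \frac{1}{\left(-42739 - \left(4 + 24964\right)\right) - 5} = \frac{1}{\left(-42739 - 24968\right) - 5} = \frac{1}{-67707 - 5} = \frac{1}{-67712} = - \frac{1}{67712}$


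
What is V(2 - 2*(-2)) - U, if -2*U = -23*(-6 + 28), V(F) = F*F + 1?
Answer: -216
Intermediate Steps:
V(F) = 1 + F² (V(F) = F² + 1 = 1 + F²)
U = 253 (U = -(-23)*(-6 + 28)/2 = -(-23)*22/2 = -½*(-506) = 253)
V(2 - 2*(-2)) - U = (1 + (2 - 2*(-2))²) - 1*253 = (1 + (2 + 4)²) - 253 = (1 + 6²) - 253 = (1 + 36) - 253 = 37 - 253 = -216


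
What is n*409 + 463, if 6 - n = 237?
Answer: -94016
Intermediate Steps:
n = -231 (n = 6 - 1*237 = 6 - 237 = -231)
n*409 + 463 = -231*409 + 463 = -94479 + 463 = -94016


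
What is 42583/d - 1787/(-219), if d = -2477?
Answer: -4899278/542463 ≈ -9.0315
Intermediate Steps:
42583/d - 1787/(-219) = 42583/(-2477) - 1787/(-219) = 42583*(-1/2477) - 1787*(-1/219) = -42583/2477 + 1787/219 = -4899278/542463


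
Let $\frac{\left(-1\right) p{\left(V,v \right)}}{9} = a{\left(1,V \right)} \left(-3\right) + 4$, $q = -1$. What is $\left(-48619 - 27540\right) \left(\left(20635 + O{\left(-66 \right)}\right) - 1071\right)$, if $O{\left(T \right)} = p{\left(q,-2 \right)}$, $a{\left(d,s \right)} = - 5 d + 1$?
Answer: $-1479007780$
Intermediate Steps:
$a{\left(d,s \right)} = 1 - 5 d$
$p{\left(V,v \right)} = -144$ ($p{\left(V,v \right)} = - 9 \left(\left(1 - 5\right) \left(-3\right) + 4\right) = - 9 \left(\left(-4\right) \left(-3\right) + 4\right) = - 9 \left(12 + 4\right) = \left(-9\right) 16 = -144$)
$O{\left(T \right)} = -144$
$\left(-48619 - 27540\right) \left(\left(20635 + O{\left(-66 \right)}\right) - 1071\right) = \left(-48619 - 27540\right) \left(\left(20635 - 144\right) - 1071\right) = \left(-48619 - 27540\right) \left(20491 - 1071\right) = \left(-76159\right) 19420 = -1479007780$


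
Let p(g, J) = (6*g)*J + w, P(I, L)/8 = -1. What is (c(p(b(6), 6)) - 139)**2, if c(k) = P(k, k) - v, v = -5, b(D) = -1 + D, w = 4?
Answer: 20164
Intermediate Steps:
P(I, L) = -8 (P(I, L) = 8*(-1) = -8)
p(g, J) = 4 + 6*J*g (p(g, J) = (6*g)*J + 4 = 6*J*g + 4 = 4 + 6*J*g)
c(k) = -3 (c(k) = -8 - 1*(-5) = -8 + 5 = -3)
(c(p(b(6), 6)) - 139)**2 = (-3 - 139)**2 = (-142)**2 = 20164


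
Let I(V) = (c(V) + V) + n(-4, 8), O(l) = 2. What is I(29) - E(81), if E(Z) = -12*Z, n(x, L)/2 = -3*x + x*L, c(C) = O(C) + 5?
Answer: 968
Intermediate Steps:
c(C) = 7 (c(C) = 2 + 5 = 7)
n(x, L) = -6*x + 2*L*x (n(x, L) = 2*(-3*x + x*L) = 2*(-3*x + L*x) = -6*x + 2*L*x)
I(V) = -33 + V (I(V) = (7 + V) + 2*(-4)*(-3 + 8) = (7 + V) + 2*(-4)*5 = (7 + V) - 40 = -33 + V)
I(29) - E(81) = (-33 + 29) - (-12)*81 = -4 - 1*(-972) = -4 + 972 = 968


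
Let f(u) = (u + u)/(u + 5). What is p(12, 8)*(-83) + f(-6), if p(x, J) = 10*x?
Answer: -9948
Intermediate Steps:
f(u) = 2*u/(5 + u) (f(u) = (2*u)/(5 + u) = 2*u/(5 + u))
p(12, 8)*(-83) + f(-6) = (10*12)*(-83) + 2*(-6)/(5 - 6) = 120*(-83) + 2*(-6)/(-1) = -9960 + 2*(-6)*(-1) = -9960 + 12 = -9948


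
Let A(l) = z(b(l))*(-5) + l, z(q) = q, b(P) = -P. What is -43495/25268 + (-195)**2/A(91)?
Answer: 12013685/176876 ≈ 67.922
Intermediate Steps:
A(l) = 6*l (A(l) = -l*(-5) + l = 5*l + l = 6*l)
-43495/25268 + (-195)**2/A(91) = -43495/25268 + (-195)**2/((6*91)) = -43495*1/25268 + 38025/546 = -43495/25268 + 38025*(1/546) = -43495/25268 + 975/14 = 12013685/176876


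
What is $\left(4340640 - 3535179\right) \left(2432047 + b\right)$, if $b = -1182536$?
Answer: $1006432379571$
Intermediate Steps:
$\left(4340640 - 3535179\right) \left(2432047 + b\right) = \left(4340640 - 3535179\right) \left(2432047 - 1182536\right) = \left(4340640 - 3535179\right) 1249511 = 805461 \cdot 1249511 = 1006432379571$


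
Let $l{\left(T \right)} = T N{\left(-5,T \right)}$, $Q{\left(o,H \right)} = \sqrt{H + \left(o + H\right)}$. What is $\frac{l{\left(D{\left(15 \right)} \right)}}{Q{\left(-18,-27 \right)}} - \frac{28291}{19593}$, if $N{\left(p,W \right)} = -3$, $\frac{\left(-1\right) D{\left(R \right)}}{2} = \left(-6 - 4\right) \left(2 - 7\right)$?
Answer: $- \frac{28291}{19593} - 25 i \sqrt{2} \approx -1.4439 - 35.355 i$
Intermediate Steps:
$D{\left(R \right)} = -100$ ($D{\left(R \right)} = - 2 \left(-6 - 4\right) \left(2 - 7\right) = - 2 \left(\left(-10\right) \left(-5\right)\right) = \left(-2\right) 50 = -100$)
$Q{\left(o,H \right)} = \sqrt{o + 2 H}$ ($Q{\left(o,H \right)} = \sqrt{H + \left(H + o\right)} = \sqrt{o + 2 H}$)
$l{\left(T \right)} = - 3 T$ ($l{\left(T \right)} = T \left(-3\right) = - 3 T$)
$\frac{l{\left(D{\left(15 \right)} \right)}}{Q{\left(-18,-27 \right)}} - \frac{28291}{19593} = \frac{\left(-3\right) \left(-100\right)}{\sqrt{-18 + 2 \left(-27\right)}} - \frac{28291}{19593} = \frac{300}{\sqrt{-18 - 54}} - \frac{28291}{19593} = \frac{300}{\sqrt{-72}} - \frac{28291}{19593} = \frac{300}{6 i \sqrt{2}} - \frac{28291}{19593} = 300 \left(- \frac{i \sqrt{2}}{12}\right) - \frac{28291}{19593} = - 25 i \sqrt{2} - \frac{28291}{19593} = - \frac{28291}{19593} - 25 i \sqrt{2}$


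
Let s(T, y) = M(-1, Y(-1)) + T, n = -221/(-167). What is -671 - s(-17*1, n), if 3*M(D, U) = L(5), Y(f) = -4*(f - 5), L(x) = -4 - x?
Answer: -651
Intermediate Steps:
Y(f) = 20 - 4*f (Y(f) = -4*(-5 + f) = 20 - 4*f)
M(D, U) = -3 (M(D, U) = (-4 - 1*5)/3 = (-4 - 5)/3 = (⅓)*(-9) = -3)
n = 221/167 (n = -221*(-1/167) = 221/167 ≈ 1.3234)
s(T, y) = -3 + T
-671 - s(-17*1, n) = -671 - (-3 - 17*1) = -671 - (-3 - 17) = -671 - 1*(-20) = -671 + 20 = -651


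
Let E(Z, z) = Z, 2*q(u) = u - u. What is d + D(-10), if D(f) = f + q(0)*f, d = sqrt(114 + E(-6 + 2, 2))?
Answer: -10 + sqrt(110) ≈ 0.48809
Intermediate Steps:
q(u) = 0 (q(u) = (u - u)/2 = (1/2)*0 = 0)
d = sqrt(110) (d = sqrt(114 + (-6 + 2)) = sqrt(114 - 4) = sqrt(110) ≈ 10.488)
D(f) = f (D(f) = f + 0*f = f + 0 = f)
d + D(-10) = sqrt(110) - 10 = -10 + sqrt(110)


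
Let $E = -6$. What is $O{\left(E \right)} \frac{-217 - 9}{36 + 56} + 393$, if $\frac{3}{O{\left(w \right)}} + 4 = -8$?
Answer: $\frac{72425}{184} \approx 393.61$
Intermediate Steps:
$O{\left(w \right)} = - \frac{1}{4}$ ($O{\left(w \right)} = \frac{3}{-4 - 8} = \frac{3}{-12} = 3 \left(- \frac{1}{12}\right) = - \frac{1}{4}$)
$O{\left(E \right)} \frac{-217 - 9}{36 + 56} + 393 = - \frac{\left(-217 - 9\right) \frac{1}{36 + 56}}{4} + 393 = - \frac{\left(-217 - 9\right) \frac{1}{92}}{4} + 393 = - \frac{\left(-226\right) \frac{1}{92}}{4} + 393 = \left(- \frac{1}{4}\right) \left(- \frac{113}{46}\right) + 393 = \frac{113}{184} + 393 = \frac{72425}{184}$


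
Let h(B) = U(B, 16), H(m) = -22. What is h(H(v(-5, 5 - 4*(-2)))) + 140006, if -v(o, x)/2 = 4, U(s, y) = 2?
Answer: 140008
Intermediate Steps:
v(o, x) = -8 (v(o, x) = -2*4 = -8)
h(B) = 2
h(H(v(-5, 5 - 4*(-2)))) + 140006 = 2 + 140006 = 140008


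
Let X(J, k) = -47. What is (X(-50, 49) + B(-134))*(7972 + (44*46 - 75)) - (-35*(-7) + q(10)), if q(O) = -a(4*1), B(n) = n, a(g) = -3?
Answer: -1795949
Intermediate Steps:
q(O) = 3 (q(O) = -1*(-3) = 3)
(X(-50, 49) + B(-134))*(7972 + (44*46 - 75)) - (-35*(-7) + q(10)) = (-47 - 134)*(7972 + (44*46 - 75)) - (-35*(-7) + 3) = -181*(7972 + (2024 - 75)) - (245 + 3) = -181*(7972 + 1949) - 1*248 = -181*9921 - 248 = -1795701 - 248 = -1795949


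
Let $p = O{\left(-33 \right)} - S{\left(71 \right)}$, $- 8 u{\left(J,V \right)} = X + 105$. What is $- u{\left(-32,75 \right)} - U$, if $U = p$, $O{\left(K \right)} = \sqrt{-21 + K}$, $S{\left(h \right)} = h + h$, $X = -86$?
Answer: $\frac{1155}{8} - 3 i \sqrt{6} \approx 144.38 - 7.3485 i$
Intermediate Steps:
$S{\left(h \right)} = 2 h$
$u{\left(J,V \right)} = - \frac{19}{8}$ ($u{\left(J,V \right)} = - \frac{-86 + 105}{8} = \left(- \frac{1}{8}\right) 19 = - \frac{19}{8}$)
$p = -142 + 3 i \sqrt{6}$ ($p = \sqrt{-21 - 33} - 2 \cdot 71 = \sqrt{-54} - 142 = 3 i \sqrt{6} - 142 = -142 + 3 i \sqrt{6} \approx -142.0 + 7.3485 i$)
$U = -142 + 3 i \sqrt{6} \approx -142.0 + 7.3485 i$
$- u{\left(-32,75 \right)} - U = \left(-1\right) \left(- \frac{19}{8}\right) - \left(-142 + 3 i \sqrt{6}\right) = \frac{19}{8} + \left(142 - 3 i \sqrt{6}\right) = \frac{1155}{8} - 3 i \sqrt{6}$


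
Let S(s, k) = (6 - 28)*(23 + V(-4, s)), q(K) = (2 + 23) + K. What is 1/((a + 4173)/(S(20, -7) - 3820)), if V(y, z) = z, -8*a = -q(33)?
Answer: -19064/16721 ≈ -1.1401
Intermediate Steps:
q(K) = 25 + K
a = 29/4 (a = -(-1)*(25 + 33)/8 = -(-1)*58/8 = -⅛*(-58) = 29/4 ≈ 7.2500)
S(s, k) = -506 - 22*s (S(s, k) = (6 - 28)*(23 + s) = -22*(23 + s) = -506 - 22*s)
1/((a + 4173)/(S(20, -7) - 3820)) = 1/((29/4 + 4173)/((-506 - 22*20) - 3820)) = 1/(16721/(4*((-506 - 440) - 3820))) = 1/(16721/(4*(-946 - 3820))) = 1/((16721/4)/(-4766)) = 1/((16721/4)*(-1/4766)) = 1/(-16721/19064) = -19064/16721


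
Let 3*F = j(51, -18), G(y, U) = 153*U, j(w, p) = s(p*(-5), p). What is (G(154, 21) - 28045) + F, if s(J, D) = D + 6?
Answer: -24836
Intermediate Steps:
s(J, D) = 6 + D
j(w, p) = 6 + p
F = -4 (F = (6 - 18)/3 = (1/3)*(-12) = -4)
(G(154, 21) - 28045) + F = (153*21 - 28045) - 4 = (3213 - 28045) - 4 = -24832 - 4 = -24836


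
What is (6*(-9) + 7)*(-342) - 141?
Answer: 15933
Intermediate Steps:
(6*(-9) + 7)*(-342) - 141 = (-54 + 7)*(-342) - 141 = -47*(-342) - 141 = 16074 - 141 = 15933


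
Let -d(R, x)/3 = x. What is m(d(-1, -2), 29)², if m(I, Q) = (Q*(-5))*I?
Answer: 756900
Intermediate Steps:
d(R, x) = -3*x
m(I, Q) = -5*I*Q (m(I, Q) = (-5*Q)*I = -5*I*Q)
m(d(-1, -2), 29)² = (-5*(-3*(-2))*29)² = (-5*6*29)² = (-870)² = 756900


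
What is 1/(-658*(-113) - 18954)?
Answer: 1/55400 ≈ 1.8051e-5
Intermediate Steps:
1/(-658*(-113) - 18954) = 1/(74354 - 18954) = 1/55400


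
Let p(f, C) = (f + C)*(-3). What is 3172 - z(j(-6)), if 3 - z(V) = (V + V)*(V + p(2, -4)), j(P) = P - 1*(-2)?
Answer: 3153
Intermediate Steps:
j(P) = 2 + P (j(P) = P + 2 = 2 + P)
p(f, C) = -3*C - 3*f (p(f, C) = (C + f)*(-3) = -3*C - 3*f)
z(V) = 3 - 2*V*(6 + V) (z(V) = 3 - (V + V)*(V + (-3*(-4) - 3*2)) = 3 - 2*V*(V + (12 - 6)) = 3 - 2*V*(V + 6) = 3 - 2*V*(6 + V))
3172 - z(j(-6)) = 3172 - (3 - 12*(2 - 6) - 2*(2 - 6)²) = 3172 - (3 - 12*(-4) - 2*(-4)²) = 3172 - (3 + 48 - 2*16) = 3172 - (3 + 48 - 32) = 3172 - 1*19 = 3172 - 19 = 3153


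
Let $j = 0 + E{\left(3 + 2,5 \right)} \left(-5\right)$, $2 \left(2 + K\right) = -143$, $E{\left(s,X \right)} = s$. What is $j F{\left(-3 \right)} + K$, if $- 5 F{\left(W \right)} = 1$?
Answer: $- \frac{137}{2} \approx -68.5$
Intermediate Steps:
$F{\left(W \right)} = - \frac{1}{5}$ ($F{\left(W \right)} = \left(- \frac{1}{5}\right) 1 = - \frac{1}{5}$)
$K = - \frac{147}{2}$ ($K = -2 + \frac{1}{2} \left(-143\right) = -2 - \frac{143}{2} = - \frac{147}{2} \approx -73.5$)
$j = -25$ ($j = 0 + \left(3 + 2\right) \left(-5\right) = 0 + 5 \left(-5\right) = 0 - 25 = -25$)
$j F{\left(-3 \right)} + K = \left(-25\right) \left(- \frac{1}{5}\right) - \frac{147}{2} = 5 - \frac{147}{2} = - \frac{137}{2}$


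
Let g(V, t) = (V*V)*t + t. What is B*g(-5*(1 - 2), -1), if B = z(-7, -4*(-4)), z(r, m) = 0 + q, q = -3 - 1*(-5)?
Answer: -52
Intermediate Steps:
q = 2 (q = -3 + 5 = 2)
g(V, t) = t + t*V**2 (g(V, t) = V**2*t + t = t*V**2 + t = t + t*V**2)
z(r, m) = 2 (z(r, m) = 0 + 2 = 2)
B = 2
B*g(-5*(1 - 2), -1) = 2*(-(1 + (-5*(1 - 2))**2)) = 2*(-(1 + (-5*(-1))**2)) = 2*(-(1 + 5**2)) = 2*(-(1 + 25)) = 2*(-1*26) = 2*(-26) = -52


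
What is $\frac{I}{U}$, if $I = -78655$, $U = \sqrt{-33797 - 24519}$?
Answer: $\frac{78655 i \sqrt{14579}}{29158} \approx 325.71 i$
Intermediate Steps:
$U = 2 i \sqrt{14579}$ ($U = \sqrt{-58316} = 2 i \sqrt{14579} \approx 241.49 i$)
$\frac{I}{U} = - \frac{78655}{2 i \sqrt{14579}} = - 78655 \left(- \frac{i \sqrt{14579}}{29158}\right) = \frac{78655 i \sqrt{14579}}{29158}$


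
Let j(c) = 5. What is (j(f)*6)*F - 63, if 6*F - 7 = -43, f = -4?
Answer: -243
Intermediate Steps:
F = -6 (F = 7/6 + (1/6)*(-43) = 7/6 - 43/6 = -6)
(j(f)*6)*F - 63 = (5*6)*(-6) - 63 = 30*(-6) - 63 = -180 - 63 = -243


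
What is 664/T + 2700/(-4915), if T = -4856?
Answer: -409369/596681 ≈ -0.68608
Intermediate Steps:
664/T + 2700/(-4915) = 664/(-4856) + 2700/(-4915) = 664*(-1/4856) + 2700*(-1/4915) = -83/607 - 540/983 = -409369/596681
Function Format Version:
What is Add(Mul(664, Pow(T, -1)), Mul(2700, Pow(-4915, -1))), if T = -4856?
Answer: Rational(-409369, 596681) ≈ -0.68608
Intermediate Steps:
Add(Mul(664, Pow(T, -1)), Mul(2700, Pow(-4915, -1))) = Add(Mul(664, Pow(-4856, -1)), Mul(2700, Pow(-4915, -1))) = Add(Mul(664, Rational(-1, 4856)), Mul(2700, Rational(-1, 4915))) = Add(Rational(-83, 607), Rational(-540, 983)) = Rational(-409369, 596681)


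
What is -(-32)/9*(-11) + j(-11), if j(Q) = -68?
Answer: -964/9 ≈ -107.11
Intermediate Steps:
-(-32)/9*(-11) + j(-11) = -(-32)/9*(-11) - 68 = -8*(-4/9)*(-11) - 68 = (32/9)*(-11) - 68 = -352/9 - 68 = -964/9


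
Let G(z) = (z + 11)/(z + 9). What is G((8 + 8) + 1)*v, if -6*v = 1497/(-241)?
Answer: 3493/3133 ≈ 1.1149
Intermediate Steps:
G(z) = (11 + z)/(9 + z)
v = 499/482 (v = -499/(2*(-241)) = -499*(-1)/(2*241) = -1/6*(-1497/241) = 499/482 ≈ 1.0353)
G((8 + 8) + 1)*v = ((11 + ((8 + 8) + 1))/(9 + ((8 + 8) + 1)))*(499/482) = ((11 + (16 + 1))/(9 + (16 + 1)))*(499/482) = ((11 + 17)/(9 + 17))*(499/482) = (28/26)*(499/482) = ((1/26)*28)*(499/482) = (14/13)*(499/482) = 3493/3133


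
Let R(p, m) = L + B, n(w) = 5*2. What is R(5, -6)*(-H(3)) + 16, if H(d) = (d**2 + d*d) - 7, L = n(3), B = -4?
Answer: -50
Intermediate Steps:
n(w) = 10
L = 10
H(d) = -7 + 2*d**2 (H(d) = (d**2 + d**2) - 7 = 2*d**2 - 7 = -7 + 2*d**2)
R(p, m) = 6 (R(p, m) = 10 - 4 = 6)
R(5, -6)*(-H(3)) + 16 = 6*(-(-7 + 2*3**2)) + 16 = 6*(-(-7 + 2*9)) + 16 = 6*(-(-7 + 18)) + 16 = 6*(-1*11) + 16 = 6*(-11) + 16 = -66 + 16 = -50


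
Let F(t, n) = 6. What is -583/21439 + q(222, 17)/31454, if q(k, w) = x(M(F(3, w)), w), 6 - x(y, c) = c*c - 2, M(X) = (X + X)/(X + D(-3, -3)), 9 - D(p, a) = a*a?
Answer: -2214731/61303846 ≈ -0.036127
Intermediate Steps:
D(p, a) = 9 - a² (D(p, a) = 9 - a*a = 9 - a²)
M(X) = 2 (M(X) = (X + X)/(X + (9 - 1*(-3)²)) = (2*X)/(X + (9 - 1*9)) = (2*X)/(X + (9 - 9)) = (2*X)/(X + 0) = (2*X)/X = 2)
x(y, c) = 8 - c² (x(y, c) = 6 - (c*c - 2) = 6 - (c² - 2) = 6 - (-2 + c²) = 6 + (2 - c²) = 8 - c²)
q(k, w) = 8 - w²
-583/21439 + q(222, 17)/31454 = -583/21439 + (8 - 1*17²)/31454 = -583*1/21439 + (8 - 1*289)*(1/31454) = -53/1949 + (8 - 289)*(1/31454) = -53/1949 - 281*1/31454 = -53/1949 - 281/31454 = -2214731/61303846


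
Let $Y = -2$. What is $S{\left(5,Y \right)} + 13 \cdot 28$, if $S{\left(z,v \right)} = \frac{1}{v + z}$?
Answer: $\frac{1093}{3} \approx 364.33$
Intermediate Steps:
$S{\left(5,Y \right)} + 13 \cdot 28 = \frac{1}{-2 + 5} + 13 \cdot 28 = \frac{1}{3} + 364 = \frac{1093}{3}$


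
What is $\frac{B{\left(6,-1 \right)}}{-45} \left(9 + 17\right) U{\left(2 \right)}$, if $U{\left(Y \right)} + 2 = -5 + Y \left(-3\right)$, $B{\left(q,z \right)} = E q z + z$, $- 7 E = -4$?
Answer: $- \frac{10478}{315} \approx -33.263$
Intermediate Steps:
$E = \frac{4}{7}$ ($E = \left(- \frac{1}{7}\right) \left(-4\right) = \frac{4}{7} \approx 0.57143$)
$B{\left(q,z \right)} = z + \frac{4 q z}{7}$ ($B{\left(q,z \right)} = \frac{4 q}{7} z + z = \frac{4 q z}{7} + z = z + \frac{4 q z}{7}$)
$U{\left(Y \right)} = -7 - 3 Y$ ($U{\left(Y \right)} = -2 + \left(-5 + Y \left(-3\right)\right) = -2 - \left(5 + 3 Y\right) = -7 - 3 Y$)
$\frac{B{\left(6,-1 \right)}}{-45} \left(9 + 17\right) U{\left(2 \right)} = \frac{\frac{1}{7} \left(-1\right) \left(7 + 4 \cdot 6\right)}{-45} \left(9 + 17\right) \left(-7 - 6\right) = \frac{1}{7} \left(-1\right) \left(7 + 24\right) \left(- \frac{1}{45}\right) 26 \left(-7 - 6\right) = \frac{1}{7} \left(-1\right) 31 \left(- \frac{1}{45}\right) 26 \left(-13\right) = \left(- \frac{31}{7}\right) \left(- \frac{1}{45}\right) 26 \left(-13\right) = \frac{31}{315} \cdot 26 \left(-13\right) = \frac{806}{315} \left(-13\right) = - \frac{10478}{315}$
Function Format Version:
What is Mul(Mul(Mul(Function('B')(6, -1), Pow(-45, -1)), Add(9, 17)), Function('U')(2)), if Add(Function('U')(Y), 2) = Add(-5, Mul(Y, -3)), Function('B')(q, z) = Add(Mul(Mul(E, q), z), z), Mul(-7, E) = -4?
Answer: Rational(-10478, 315) ≈ -33.263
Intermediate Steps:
E = Rational(4, 7) (E = Mul(Rational(-1, 7), -4) = Rational(4, 7) ≈ 0.57143)
Function('B')(q, z) = Add(z, Mul(Rational(4, 7), q, z)) (Function('B')(q, z) = Add(Mul(Mul(Rational(4, 7), q), z), z) = Add(Mul(Rational(4, 7), q, z), z) = Add(z, Mul(Rational(4, 7), q, z)))
Function('U')(Y) = Add(-7, Mul(-3, Y)) (Function('U')(Y) = Add(-2, Add(-5, Mul(Y, -3))) = Add(-2, Add(-5, Mul(-3, Y))) = Add(-7, Mul(-3, Y)))
Mul(Mul(Mul(Function('B')(6, -1), Pow(-45, -1)), Add(9, 17)), Function('U')(2)) = Mul(Mul(Mul(Mul(Rational(1, 7), -1, Add(7, Mul(4, 6))), Pow(-45, -1)), Add(9, 17)), Add(-7, Mul(-3, 2))) = Mul(Mul(Mul(Mul(Rational(1, 7), -1, Add(7, 24)), Rational(-1, 45)), 26), Add(-7, -6)) = Mul(Mul(Mul(Mul(Rational(1, 7), -1, 31), Rational(-1, 45)), 26), -13) = Mul(Mul(Mul(Rational(-31, 7), Rational(-1, 45)), 26), -13) = Mul(Mul(Rational(31, 315), 26), -13) = Mul(Rational(806, 315), -13) = Rational(-10478, 315)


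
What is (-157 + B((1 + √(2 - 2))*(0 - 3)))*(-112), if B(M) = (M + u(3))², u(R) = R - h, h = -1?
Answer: 17472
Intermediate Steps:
u(R) = 1 + R (u(R) = R - 1*(-1) = R + 1 = 1 + R)
B(M) = (4 + M)² (B(M) = (M + (1 + 3))² = (M + 4)² = (4 + M)²)
(-157 + B((1 + √(2 - 2))*(0 - 3)))*(-112) = (-157 + (4 + (1 + √(2 - 2))*(0 - 3))²)*(-112) = (-157 + (4 + (1 + √0)*(-3))²)*(-112) = (-157 + (4 + (1 + 0)*(-3))²)*(-112) = (-157 + (4 + 1*(-3))²)*(-112) = (-157 + (4 - 3)²)*(-112) = (-157 + 1²)*(-112) = (-157 + 1)*(-112) = -156*(-112) = 17472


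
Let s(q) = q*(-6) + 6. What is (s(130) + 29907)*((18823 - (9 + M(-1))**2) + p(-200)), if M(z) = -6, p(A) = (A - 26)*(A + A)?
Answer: 3181731462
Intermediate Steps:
p(A) = 2*A*(-26 + A) (p(A) = (-26 + A)*(2*A) = 2*A*(-26 + A))
s(q) = 6 - 6*q (s(q) = -6*q + 6 = 6 - 6*q)
(s(130) + 29907)*((18823 - (9 + M(-1))**2) + p(-200)) = ((6 - 6*130) + 29907)*((18823 - (9 - 6)**2) + 2*(-200)*(-26 - 200)) = ((6 - 780) + 29907)*((18823 - 1*3**2) + 2*(-200)*(-226)) = (-774 + 29907)*((18823 - 1*9) + 90400) = 29133*((18823 - 9) + 90400) = 29133*(18814 + 90400) = 29133*109214 = 3181731462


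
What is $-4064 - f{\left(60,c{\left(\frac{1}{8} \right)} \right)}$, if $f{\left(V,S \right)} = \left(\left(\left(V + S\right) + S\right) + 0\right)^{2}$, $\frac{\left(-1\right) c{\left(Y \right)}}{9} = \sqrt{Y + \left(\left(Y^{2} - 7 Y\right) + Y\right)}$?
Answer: $- \frac{119465}{16} + 270 i \sqrt{39} \approx -7466.6 + 1686.2 i$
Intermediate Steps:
$c{\left(Y \right)} = - 9 \sqrt{Y^{2} - 5 Y}$ ($c{\left(Y \right)} = - 9 \sqrt{Y + \left(\left(Y^{2} - 7 Y\right) + Y\right)} = - 9 \sqrt{Y + \left(Y^{2} - 6 Y\right)} = - 9 \sqrt{Y^{2} - 5 Y}$)
$f{\left(V,S \right)} = \left(V + 2 S\right)^{2}$ ($f{\left(V,S \right)} = \left(\left(\left(S + V\right) + S\right) + 0\right)^{2} = \left(\left(V + 2 S\right) + 0\right)^{2} = \left(V + 2 S\right)^{2}$)
$-4064 - f{\left(60,c{\left(\frac{1}{8} \right)} \right)} = -4064 - \left(60 + 2 \left(- 9 \sqrt{\frac{-5 + \frac{1}{8}}{8}}\right)\right)^{2} = -4064 - \left(60 + 2 \left(- 9 \sqrt{\frac{1}{8} \left(- \frac{39}{8}\right)}\right)\right)^{2} = -4064 - \left(60 + 2 \left(- 9 \sqrt{- \frac{39}{64}}\right)\right)^{2} = -4064 - \left(60 + 2 \left(- 9 \frac{i \sqrt{39}}{8}\right)\right)^{2} = -4064 - \left(60 + 2 \left(- \frac{9 i \sqrt{39}}{8}\right)\right)^{2} = -4064 - \left(60 - \frac{9 i \sqrt{39}}{4}\right)^{2}$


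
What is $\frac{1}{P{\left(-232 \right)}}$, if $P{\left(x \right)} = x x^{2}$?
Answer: $- \frac{1}{12487168} \approx -8.0082 \cdot 10^{-8}$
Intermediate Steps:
$P{\left(x \right)} = x^{3}$
$\frac{1}{P{\left(-232 \right)}} = \frac{1}{\left(-232\right)^{3}} = \frac{1}{-12487168} = - \frac{1}{12487168}$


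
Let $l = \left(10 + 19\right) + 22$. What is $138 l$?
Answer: $7038$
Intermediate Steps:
$l = 51$ ($l = 29 + 22 = 51$)
$138 l = 138 \cdot 51 = 7038$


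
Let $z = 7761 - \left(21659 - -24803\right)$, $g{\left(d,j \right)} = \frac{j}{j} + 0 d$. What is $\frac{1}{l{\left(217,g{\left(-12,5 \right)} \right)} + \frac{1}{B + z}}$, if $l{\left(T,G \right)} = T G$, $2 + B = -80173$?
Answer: $\frac{118876}{25796091} \approx 0.0046083$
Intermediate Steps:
$B = -80175$ ($B = -2 - 80173 = -80175$)
$g{\left(d,j \right)} = 1$ ($g{\left(d,j \right)} = 1 + 0 = 1$)
$z = -38701$ ($z = 7761 - \left(21659 + 24803\right) = 7761 - 46462 = -38701$)
$l{\left(T,G \right)} = G T$
$\frac{1}{l{\left(217,g{\left(-12,5 \right)} \right)} + \frac{1}{B + z}} = \frac{1}{1 \cdot 217 + \frac{1}{-80175 - 38701}} = \frac{1}{217 + \frac{1}{-118876}} = \frac{1}{217 - \frac{1}{118876}} = \frac{1}{\frac{25796091}{118876}} = \frac{118876}{25796091}$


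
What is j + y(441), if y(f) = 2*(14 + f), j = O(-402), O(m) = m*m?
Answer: 162514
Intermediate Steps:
O(m) = m**2
j = 161604 (j = (-402)**2 = 161604)
y(f) = 28 + 2*f
j + y(441) = 161604 + (28 + 2*441) = 161604 + (28 + 882) = 161604 + 910 = 162514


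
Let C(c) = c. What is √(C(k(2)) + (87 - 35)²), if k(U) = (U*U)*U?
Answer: 2*√678 ≈ 52.077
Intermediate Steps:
k(U) = U³ (k(U) = U²*U = U³)
√(C(k(2)) + (87 - 35)²) = √(2³ + (87 - 35)²) = √(8 + 52²) = √(8 + 2704) = √2712 = 2*√678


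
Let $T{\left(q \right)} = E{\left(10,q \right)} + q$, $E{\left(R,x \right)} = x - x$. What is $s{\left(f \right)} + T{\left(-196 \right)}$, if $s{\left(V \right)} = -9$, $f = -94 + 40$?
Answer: $-205$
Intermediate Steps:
$E{\left(R,x \right)} = 0$
$f = -54$
$T{\left(q \right)} = q$ ($T{\left(q \right)} = 0 + q = q$)
$s{\left(f \right)} + T{\left(-196 \right)} = -9 - 196 = -205$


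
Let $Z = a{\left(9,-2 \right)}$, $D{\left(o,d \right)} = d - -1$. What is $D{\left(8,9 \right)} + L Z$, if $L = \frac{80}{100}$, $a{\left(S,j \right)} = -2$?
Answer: $\frac{42}{5} \approx 8.4$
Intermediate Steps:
$D{\left(o,d \right)} = 1 + d$ ($D{\left(o,d \right)} = d + 1 = 1 + d$)
$Z = -2$
$L = \frac{4}{5}$ ($L = 80 \cdot \frac{1}{100} = \frac{4}{5} \approx 0.8$)
$D{\left(8,9 \right)} + L Z = \left(1 + 9\right) + \frac{4}{5} \left(-2\right) = 10 - \frac{8}{5} = \frac{42}{5}$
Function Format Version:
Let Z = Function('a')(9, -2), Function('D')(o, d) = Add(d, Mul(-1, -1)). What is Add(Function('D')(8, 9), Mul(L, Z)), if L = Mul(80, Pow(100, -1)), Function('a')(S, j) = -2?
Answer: Rational(42, 5) ≈ 8.4000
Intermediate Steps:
Function('D')(o, d) = Add(1, d) (Function('D')(o, d) = Add(d, 1) = Add(1, d))
Z = -2
L = Rational(4, 5) (L = Mul(80, Rational(1, 100)) = Rational(4, 5) ≈ 0.80000)
Add(Function('D')(8, 9), Mul(L, Z)) = Add(Add(1, 9), Mul(Rational(4, 5), -2)) = Add(10, Rational(-8, 5)) = Rational(42, 5)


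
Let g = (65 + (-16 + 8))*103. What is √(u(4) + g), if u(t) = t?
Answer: 5*√235 ≈ 76.649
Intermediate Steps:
g = 5871 (g = (65 - 8)*103 = 57*103 = 5871)
√(u(4) + g) = √(4 + 5871) = √5875 = 5*√235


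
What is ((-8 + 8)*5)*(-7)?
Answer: 0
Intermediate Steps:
((-8 + 8)*5)*(-7) = (0*5)*(-7) = 0*(-7) = 0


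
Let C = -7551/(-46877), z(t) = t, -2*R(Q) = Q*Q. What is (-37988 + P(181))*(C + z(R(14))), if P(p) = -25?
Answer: 174342633135/46877 ≈ 3.7192e+6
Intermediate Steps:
R(Q) = -Q²/2 (R(Q) = -Q*Q/2 = -Q²/2)
C = 7551/46877 (C = -7551*(-1/46877) = 7551/46877 ≈ 0.16108)
(-37988 + P(181))*(C + z(R(14))) = (-37988 - 25)*(7551/46877 - ½*14²) = -38013*(7551/46877 - ½*196) = -38013*(7551/46877 - 98) = -38013*(-4586395/46877) = 174342633135/46877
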